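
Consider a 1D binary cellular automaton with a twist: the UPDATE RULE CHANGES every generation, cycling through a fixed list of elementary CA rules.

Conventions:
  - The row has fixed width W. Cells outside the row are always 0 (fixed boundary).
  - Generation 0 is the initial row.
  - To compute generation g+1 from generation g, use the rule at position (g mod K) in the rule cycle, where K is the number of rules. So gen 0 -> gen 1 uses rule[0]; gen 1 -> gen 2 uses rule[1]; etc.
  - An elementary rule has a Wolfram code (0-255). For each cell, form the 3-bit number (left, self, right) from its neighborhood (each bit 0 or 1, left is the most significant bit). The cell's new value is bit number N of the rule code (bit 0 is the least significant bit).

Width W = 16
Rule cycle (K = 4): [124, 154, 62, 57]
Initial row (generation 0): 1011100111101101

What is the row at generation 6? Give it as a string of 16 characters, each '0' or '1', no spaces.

Gen 0: 1011100111101101
Gen 1 (rule 124): 1110110100111111
Gen 2 (rule 154): 1100100011111110
Gen 3 (rule 62): 1011110110000001
Gen 4 (rule 57): 0110001101111100
Gen 5 (rule 124): 0111001111000110
Gen 6 (rule 154): 1110111110101101

Answer: 1110111110101101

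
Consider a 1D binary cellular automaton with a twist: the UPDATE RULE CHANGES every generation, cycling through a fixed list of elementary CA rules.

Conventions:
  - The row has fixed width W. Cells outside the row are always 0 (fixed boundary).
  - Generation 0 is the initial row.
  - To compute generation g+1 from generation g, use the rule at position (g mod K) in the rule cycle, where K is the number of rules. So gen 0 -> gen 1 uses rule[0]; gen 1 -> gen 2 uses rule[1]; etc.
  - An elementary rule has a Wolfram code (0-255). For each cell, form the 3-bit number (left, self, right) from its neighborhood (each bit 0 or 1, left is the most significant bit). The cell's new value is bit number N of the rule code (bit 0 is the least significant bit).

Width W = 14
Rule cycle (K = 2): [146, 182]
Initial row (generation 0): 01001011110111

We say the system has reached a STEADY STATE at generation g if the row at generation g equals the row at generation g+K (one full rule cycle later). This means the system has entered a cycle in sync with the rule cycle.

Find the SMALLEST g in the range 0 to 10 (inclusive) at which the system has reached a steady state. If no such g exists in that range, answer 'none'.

Answer: none

Derivation:
Gen 0: 01001011110111
Gen 1 (rule 146): 10110001100010
Gen 2 (rule 182): 11001010010111
Gen 3 (rule 146): 00110001100010
Gen 4 (rule 182): 01001010010111
Gen 5 (rule 146): 10110001100010
Gen 6 (rule 182): 11001010010111
Gen 7 (rule 146): 00110001100010
Gen 8 (rule 182): 01001010010111
Gen 9 (rule 146): 10110001100010
Gen 10 (rule 182): 11001010010111
Gen 11 (rule 146): 00110001100010
Gen 12 (rule 182): 01001010010111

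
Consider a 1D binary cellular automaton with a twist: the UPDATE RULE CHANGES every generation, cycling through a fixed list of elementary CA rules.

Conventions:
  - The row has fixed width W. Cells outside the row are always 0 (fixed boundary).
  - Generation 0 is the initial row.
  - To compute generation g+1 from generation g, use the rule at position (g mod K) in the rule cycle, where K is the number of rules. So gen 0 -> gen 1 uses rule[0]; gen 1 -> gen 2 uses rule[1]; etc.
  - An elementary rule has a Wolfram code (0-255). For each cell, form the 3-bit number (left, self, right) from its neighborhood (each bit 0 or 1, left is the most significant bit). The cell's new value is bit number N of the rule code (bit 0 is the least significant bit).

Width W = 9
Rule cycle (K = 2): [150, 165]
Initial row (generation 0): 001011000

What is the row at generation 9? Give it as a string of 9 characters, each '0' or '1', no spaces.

Answer: 110010001

Derivation:
Gen 0: 001011000
Gen 1 (rule 150): 011000100
Gen 2 (rule 165): 000010101
Gen 3 (rule 150): 000110101
Gen 4 (rule 165): 110001111
Gen 5 (rule 150): 001010110
Gen 6 (rule 165): 101111000
Gen 7 (rule 150): 100110100
Gen 8 (rule 165): 100001101
Gen 9 (rule 150): 110010001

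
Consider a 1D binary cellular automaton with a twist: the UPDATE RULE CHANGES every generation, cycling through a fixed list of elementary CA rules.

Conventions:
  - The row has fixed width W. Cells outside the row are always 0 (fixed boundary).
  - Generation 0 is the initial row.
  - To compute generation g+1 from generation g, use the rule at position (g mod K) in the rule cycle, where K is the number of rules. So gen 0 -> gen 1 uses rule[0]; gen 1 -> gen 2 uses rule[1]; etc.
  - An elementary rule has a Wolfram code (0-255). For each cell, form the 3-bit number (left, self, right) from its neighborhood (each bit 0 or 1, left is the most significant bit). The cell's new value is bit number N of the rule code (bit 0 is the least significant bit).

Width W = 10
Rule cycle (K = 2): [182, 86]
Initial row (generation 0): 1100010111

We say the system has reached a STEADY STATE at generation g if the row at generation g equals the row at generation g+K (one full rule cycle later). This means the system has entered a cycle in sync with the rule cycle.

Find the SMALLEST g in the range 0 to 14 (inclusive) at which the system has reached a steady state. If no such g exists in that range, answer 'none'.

Gen 0: 1100010111
Gen 1 (rule 182): 0010111010
Gen 2 (rule 86): 0110001011
Gen 3 (rule 182): 1001011100
Gen 4 (rule 86): 1111000110
Gen 5 (rule 182): 0110101001
Gen 6 (rule 86): 1010101111
Gen 7 (rule 182): 1111110110
Gen 8 (rule 86): 0000010011
Gen 9 (rule 182): 0000111100
Gen 10 (rule 86): 0001000110
Gen 11 (rule 182): 0011101001
Gen 12 (rule 86): 0100101111
Gen 13 (rule 182): 1111110110
Gen 14 (rule 86): 0000010011
Gen 15 (rule 182): 0000111100
Gen 16 (rule 86): 0001000110

Answer: none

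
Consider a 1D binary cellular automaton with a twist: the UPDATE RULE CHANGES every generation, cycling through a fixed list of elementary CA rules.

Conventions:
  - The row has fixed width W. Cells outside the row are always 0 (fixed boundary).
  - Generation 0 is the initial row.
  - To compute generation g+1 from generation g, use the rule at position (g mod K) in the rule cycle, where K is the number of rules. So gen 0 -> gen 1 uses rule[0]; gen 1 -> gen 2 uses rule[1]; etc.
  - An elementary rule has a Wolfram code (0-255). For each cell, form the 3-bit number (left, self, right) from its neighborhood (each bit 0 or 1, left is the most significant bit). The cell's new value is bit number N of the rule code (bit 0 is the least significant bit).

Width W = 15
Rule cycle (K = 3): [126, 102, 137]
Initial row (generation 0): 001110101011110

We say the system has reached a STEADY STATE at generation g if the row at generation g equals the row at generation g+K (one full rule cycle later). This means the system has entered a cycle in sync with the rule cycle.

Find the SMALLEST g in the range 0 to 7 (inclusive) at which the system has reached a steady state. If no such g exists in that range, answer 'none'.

Gen 0: 001110101011110
Gen 1 (rule 126): 011011111110011
Gen 2 (rule 102): 101100000010101
Gen 3 (rule 137): 001001111000000
Gen 4 (rule 126): 011111001100000
Gen 5 (rule 102): 100001010100000
Gen 6 (rule 137): 001100000001111
Gen 7 (rule 126): 011110000011001
Gen 8 (rule 102): 100010000101011
Gen 9 (rule 137): 001000110000010
Gen 10 (rule 126): 011101111000111

Answer: none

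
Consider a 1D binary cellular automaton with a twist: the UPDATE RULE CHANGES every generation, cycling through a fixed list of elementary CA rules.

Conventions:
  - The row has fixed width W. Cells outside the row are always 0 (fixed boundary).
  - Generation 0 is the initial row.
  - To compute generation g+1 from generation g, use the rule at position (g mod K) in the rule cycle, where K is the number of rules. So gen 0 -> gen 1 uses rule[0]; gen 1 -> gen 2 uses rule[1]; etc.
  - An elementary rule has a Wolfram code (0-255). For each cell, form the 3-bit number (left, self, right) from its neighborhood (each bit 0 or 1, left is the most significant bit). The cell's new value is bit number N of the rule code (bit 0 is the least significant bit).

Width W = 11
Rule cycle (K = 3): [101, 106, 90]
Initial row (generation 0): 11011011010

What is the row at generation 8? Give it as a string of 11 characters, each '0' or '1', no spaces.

Answer: 00000001101

Derivation:
Gen 0: 11011011010
Gen 1 (rule 101): 01101101110
Gen 2 (rule 106): 11111111010
Gen 3 (rule 90): 10000001001
Gen 4 (rule 101): 10111101001
Gen 5 (rule 106): 01100110010
Gen 6 (rule 90): 11111111101
Gen 7 (rule 101): 00000000111
Gen 8 (rule 106): 00000001101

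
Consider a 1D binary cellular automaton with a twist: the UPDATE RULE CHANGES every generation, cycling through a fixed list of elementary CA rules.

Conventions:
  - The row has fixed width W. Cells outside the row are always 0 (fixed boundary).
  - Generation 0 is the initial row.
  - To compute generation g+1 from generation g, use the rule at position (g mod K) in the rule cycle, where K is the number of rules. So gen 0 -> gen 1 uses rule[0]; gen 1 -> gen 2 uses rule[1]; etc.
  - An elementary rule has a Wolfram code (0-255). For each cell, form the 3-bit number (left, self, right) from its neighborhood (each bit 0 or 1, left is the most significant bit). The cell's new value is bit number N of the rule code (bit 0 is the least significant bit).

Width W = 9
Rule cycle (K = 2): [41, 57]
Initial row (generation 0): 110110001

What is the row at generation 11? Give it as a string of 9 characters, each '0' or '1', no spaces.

Answer: 100010110

Derivation:
Gen 0: 110110001
Gen 1 (rule 41): 101100100
Gen 2 (rule 57): 011010011
Gen 3 (rule 41): 010100010
Gen 4 (rule 57): 001011001
Gen 5 (rule 41): 100110000
Gen 6 (rule 57): 010101111
Gen 7 (rule 41): 001011000
Gen 8 (rule 57): 100110111
Gen 9 (rule 41): 000101100
Gen 10 (rule 57): 110011011
Gen 11 (rule 41): 100010110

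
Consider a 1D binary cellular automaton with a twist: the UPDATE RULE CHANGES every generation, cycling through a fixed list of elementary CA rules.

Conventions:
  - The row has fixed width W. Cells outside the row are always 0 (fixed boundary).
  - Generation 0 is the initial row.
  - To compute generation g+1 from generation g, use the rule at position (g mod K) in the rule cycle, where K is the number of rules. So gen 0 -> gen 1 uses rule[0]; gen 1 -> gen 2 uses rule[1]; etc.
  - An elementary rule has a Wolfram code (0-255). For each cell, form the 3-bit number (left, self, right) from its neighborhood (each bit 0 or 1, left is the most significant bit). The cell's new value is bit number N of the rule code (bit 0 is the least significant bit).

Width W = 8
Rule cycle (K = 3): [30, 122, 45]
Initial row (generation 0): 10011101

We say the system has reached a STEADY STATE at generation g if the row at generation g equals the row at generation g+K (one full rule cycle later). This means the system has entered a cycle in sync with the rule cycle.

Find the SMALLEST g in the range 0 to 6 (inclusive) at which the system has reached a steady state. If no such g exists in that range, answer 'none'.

Answer: 2

Derivation:
Gen 0: 10011101
Gen 1 (rule 30): 11110001
Gen 2 (rule 122): 10011010
Gen 3 (rule 45): 10010110
Gen 4 (rule 30): 11110101
Gen 5 (rule 122): 10011010
Gen 6 (rule 45): 10010110
Gen 7 (rule 30): 11110101
Gen 8 (rule 122): 10011010
Gen 9 (rule 45): 10010110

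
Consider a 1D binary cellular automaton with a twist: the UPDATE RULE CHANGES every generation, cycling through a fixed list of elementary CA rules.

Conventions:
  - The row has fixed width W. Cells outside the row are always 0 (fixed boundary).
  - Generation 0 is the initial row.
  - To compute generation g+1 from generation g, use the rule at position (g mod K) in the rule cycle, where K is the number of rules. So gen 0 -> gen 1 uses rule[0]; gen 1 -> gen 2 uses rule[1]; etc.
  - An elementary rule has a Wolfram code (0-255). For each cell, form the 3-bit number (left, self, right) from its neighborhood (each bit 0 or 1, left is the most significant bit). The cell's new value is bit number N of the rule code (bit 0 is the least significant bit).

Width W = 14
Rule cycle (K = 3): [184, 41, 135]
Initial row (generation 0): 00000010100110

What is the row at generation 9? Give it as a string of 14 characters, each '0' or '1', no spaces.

Answer: 10001010101010

Derivation:
Gen 0: 00000010100110
Gen 1 (rule 184): 00000001010101
Gen 2 (rule 41): 11111100101010
Gen 3 (rule 135): 01111001101010
Gen 4 (rule 184): 01110101010101
Gen 5 (rule 41): 01001010101010
Gen 6 (rule 135): 11011010101010
Gen 7 (rule 184): 10110101010101
Gen 8 (rule 41): 01101010101010
Gen 9 (rule 135): 10001010101010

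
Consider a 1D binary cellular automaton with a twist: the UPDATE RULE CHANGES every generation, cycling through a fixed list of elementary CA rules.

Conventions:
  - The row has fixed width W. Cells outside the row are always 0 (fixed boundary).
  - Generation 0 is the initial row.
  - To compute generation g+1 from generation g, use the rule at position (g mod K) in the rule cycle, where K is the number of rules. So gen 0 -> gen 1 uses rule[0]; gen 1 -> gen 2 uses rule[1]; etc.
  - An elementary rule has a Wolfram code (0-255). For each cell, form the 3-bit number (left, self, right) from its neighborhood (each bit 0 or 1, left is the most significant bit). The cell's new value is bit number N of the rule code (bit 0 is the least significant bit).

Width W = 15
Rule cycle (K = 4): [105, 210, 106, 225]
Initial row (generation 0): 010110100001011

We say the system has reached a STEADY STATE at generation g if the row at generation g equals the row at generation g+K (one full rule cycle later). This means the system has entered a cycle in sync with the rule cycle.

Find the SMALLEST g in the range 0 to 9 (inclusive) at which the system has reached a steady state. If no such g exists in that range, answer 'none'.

Gen 0: 010110100001011
Gen 1 (rule 105): 001111001100111
Gen 2 (rule 210): 010111110111011
Gen 3 (rule 106): 101100011101111
Gen 4 (rule 225): 010101001110111
Gen 5 (rule 105): 001010001011101
Gen 6 (rule 210): 010001010001100
Gen 7 (rule 106): 100010100011100
Gen 8 (rule 225): 001001001001101
Gen 9 (rule 105): 100000000001110
Gen 10 (rule 210): 010000000010111
Gen 11 (rule 106): 100000000101101
Gen 12 (rule 225): 001111110010110
Gen 13 (rule 105): 101000010001110

Answer: none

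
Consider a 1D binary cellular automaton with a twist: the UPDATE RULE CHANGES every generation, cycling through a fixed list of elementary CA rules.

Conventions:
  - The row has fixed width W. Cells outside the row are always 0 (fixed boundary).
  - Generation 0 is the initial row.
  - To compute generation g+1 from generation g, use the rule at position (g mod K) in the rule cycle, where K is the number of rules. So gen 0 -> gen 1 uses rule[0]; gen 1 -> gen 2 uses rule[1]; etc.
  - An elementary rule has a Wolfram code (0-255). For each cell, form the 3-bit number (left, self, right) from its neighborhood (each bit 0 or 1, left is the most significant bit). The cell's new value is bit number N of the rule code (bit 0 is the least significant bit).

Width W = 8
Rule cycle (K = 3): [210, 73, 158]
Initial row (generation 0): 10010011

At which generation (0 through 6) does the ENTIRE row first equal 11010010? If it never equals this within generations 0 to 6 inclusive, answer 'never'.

Answer: never

Derivation:
Gen 0: 10010011
Gen 1 (rule 210): 01101101
Gen 2 (rule 73): 01101100
Gen 3 (rule 158): 11001010
Gen 4 (rule 210): 01110001
Gen 5 (rule 73): 01010100
Gen 6 (rule 158): 11010110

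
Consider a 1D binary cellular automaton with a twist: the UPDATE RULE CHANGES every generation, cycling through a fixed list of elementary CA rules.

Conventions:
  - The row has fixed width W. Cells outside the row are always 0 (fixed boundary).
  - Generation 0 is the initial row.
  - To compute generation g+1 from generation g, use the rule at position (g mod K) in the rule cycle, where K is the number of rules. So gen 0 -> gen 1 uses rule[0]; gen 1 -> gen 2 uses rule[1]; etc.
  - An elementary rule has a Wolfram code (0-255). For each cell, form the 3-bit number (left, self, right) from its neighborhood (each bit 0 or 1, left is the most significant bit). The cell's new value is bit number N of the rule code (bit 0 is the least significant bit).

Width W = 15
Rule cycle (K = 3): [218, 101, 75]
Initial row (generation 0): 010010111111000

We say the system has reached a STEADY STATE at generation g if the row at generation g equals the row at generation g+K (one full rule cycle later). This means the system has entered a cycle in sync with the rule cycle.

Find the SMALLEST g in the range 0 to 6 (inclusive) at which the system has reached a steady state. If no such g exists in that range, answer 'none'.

Answer: none

Derivation:
Gen 0: 010010111111000
Gen 1 (rule 218): 101100111111100
Gen 2 (rule 101): 110100000000101
Gen 3 (rule 75): 110001111111000
Gen 4 (rule 218): 111011111111100
Gen 5 (rule 101): 001100000000101
Gen 6 (rule 75): 111101111111000
Gen 7 (rule 218): 111101111111100
Gen 8 (rule 101): 000110000000101
Gen 9 (rule 75): 111110111111000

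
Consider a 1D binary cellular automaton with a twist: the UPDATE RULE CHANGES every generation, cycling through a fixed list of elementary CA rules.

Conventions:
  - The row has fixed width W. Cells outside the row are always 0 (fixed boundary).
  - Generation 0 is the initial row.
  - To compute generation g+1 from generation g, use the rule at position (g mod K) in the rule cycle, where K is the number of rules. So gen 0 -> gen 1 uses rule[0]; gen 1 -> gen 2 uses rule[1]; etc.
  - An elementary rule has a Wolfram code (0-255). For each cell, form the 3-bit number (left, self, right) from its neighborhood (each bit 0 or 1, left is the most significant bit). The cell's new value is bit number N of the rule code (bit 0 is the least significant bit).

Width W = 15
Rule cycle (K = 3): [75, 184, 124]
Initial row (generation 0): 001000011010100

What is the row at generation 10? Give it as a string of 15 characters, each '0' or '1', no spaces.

Gen 0: 001000011010100
Gen 1 (rule 75): 110011111000001
Gen 2 (rule 184): 101011110100000
Gen 3 (rule 124): 111110011110000
Gen 4 (rule 75): 100010110010111
Gen 5 (rule 184): 010001101001110
Gen 6 (rule 124): 011001111101011
Gen 7 (rule 75): 111011000100011
Gen 8 (rule 184): 110110100010010
Gen 9 (rule 124): 111111110011011
Gen 10 (rule 75): 100000010111011

Answer: 100000010111011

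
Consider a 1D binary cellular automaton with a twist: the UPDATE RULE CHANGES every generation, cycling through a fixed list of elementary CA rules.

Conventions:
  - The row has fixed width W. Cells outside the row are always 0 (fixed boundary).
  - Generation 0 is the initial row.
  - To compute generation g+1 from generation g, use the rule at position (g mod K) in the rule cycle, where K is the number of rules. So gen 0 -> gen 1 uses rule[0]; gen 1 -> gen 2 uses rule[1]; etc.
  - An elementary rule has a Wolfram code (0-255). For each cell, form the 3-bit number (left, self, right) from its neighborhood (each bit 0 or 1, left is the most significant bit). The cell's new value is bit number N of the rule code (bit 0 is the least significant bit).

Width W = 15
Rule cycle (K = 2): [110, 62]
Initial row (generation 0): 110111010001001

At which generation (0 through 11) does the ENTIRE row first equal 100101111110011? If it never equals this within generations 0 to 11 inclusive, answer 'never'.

Gen 0: 110111010001001
Gen 1 (rule 110): 111101110011011
Gen 2 (rule 62): 100011001110110
Gen 3 (rule 110): 100111011011110
Gen 4 (rule 62): 111100110110001
Gen 5 (rule 110): 100101111110011
Gen 6 (rule 62): 111111000001110
Gen 7 (rule 110): 100001000011010
Gen 8 (rule 62): 110011100110111
Gen 9 (rule 110): 110110101111101
Gen 10 (rule 62): 101101111000011
Gen 11 (rule 110): 111111001000111

Answer: 5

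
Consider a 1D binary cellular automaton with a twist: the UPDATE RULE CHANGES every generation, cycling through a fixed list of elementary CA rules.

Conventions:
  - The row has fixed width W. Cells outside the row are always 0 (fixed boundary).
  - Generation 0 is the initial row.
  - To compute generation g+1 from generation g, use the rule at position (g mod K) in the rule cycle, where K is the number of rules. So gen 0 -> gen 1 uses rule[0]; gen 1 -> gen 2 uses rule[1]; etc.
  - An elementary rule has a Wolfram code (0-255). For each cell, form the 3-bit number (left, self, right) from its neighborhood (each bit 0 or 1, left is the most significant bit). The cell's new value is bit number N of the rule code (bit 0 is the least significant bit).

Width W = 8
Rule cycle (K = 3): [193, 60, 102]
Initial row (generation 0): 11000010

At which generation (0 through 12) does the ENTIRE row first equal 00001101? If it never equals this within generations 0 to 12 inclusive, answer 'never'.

Answer: 4

Derivation:
Gen 0: 11000010
Gen 1 (rule 193): 01011000
Gen 2 (rule 60): 01110100
Gen 3 (rule 102): 10011100
Gen 4 (rule 193): 00001101
Gen 5 (rule 60): 00001011
Gen 6 (rule 102): 00011101
Gen 7 (rule 193): 11001100
Gen 8 (rule 60): 10101010
Gen 9 (rule 102): 11111110
Gen 10 (rule 193): 01111110
Gen 11 (rule 60): 01000001
Gen 12 (rule 102): 11000011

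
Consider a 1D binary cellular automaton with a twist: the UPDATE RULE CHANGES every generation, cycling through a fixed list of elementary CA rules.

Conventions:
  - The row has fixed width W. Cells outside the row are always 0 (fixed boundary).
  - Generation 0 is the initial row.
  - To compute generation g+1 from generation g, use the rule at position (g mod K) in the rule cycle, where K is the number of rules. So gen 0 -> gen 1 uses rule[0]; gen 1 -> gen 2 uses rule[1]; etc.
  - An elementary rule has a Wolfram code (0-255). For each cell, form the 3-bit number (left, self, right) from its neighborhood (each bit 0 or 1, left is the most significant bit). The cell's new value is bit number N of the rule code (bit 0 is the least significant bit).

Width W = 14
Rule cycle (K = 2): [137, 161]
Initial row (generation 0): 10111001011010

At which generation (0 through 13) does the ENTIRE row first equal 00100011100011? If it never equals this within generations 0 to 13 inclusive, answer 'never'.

Answer: 5

Derivation:
Gen 0: 10111001011010
Gen 1 (rule 137): 00110000010000
Gen 2 (rule 161): 10000111000111
Gen 3 (rule 137): 00110110010110
Gen 4 (rule 161): 10001000001000
Gen 5 (rule 137): 00100011100011
Gen 6 (rule 161): 10001001001000
Gen 7 (rule 137): 00100000000011
Gen 8 (rule 161): 10001111111000
Gen 9 (rule 137): 00101111110011
Gen 10 (rule 161): 10010111100000
Gen 11 (rule 137): 00000111001111
Gen 12 (rule 161): 11110010000110
Gen 13 (rule 137): 11100000110100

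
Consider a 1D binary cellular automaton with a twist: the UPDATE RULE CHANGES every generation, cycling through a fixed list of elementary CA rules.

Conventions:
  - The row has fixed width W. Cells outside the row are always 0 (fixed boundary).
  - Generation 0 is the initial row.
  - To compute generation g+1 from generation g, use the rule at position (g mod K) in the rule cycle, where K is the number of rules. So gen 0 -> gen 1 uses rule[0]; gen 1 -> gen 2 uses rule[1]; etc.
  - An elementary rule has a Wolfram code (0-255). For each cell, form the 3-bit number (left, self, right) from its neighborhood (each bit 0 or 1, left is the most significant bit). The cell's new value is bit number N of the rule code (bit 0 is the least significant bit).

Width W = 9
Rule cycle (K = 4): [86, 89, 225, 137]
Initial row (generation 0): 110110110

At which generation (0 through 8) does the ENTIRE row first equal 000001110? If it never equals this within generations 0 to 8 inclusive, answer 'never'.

Answer: 8

Derivation:
Gen 0: 110110110
Gen 1 (rule 86): 010010011
Gen 2 (rule 89): 001001011
Gen 3 (rule 225): 100000101
Gen 4 (rule 137): 001110000
Gen 5 (rule 86): 010011000
Gen 6 (rule 89): 001011111
Gen 7 (rule 225): 100101111
Gen 8 (rule 137): 000001110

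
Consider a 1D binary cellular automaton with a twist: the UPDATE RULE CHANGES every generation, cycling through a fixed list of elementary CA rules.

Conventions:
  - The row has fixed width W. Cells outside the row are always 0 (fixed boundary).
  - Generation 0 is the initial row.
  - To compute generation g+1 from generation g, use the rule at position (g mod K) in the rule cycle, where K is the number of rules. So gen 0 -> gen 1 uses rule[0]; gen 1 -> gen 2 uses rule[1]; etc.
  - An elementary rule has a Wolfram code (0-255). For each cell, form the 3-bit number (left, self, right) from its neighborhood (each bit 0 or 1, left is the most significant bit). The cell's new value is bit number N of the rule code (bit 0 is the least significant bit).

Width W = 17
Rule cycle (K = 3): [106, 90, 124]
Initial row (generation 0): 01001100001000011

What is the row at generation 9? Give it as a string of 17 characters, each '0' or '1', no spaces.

Gen 0: 01001100001000011
Gen 1 (rule 106): 10011100010000111
Gen 2 (rule 90): 01110110101001101
Gen 3 (rule 124): 01011111111101111
Gen 4 (rule 106): 10110000000111001
Gen 5 (rule 90): 00111000001101110
Gen 6 (rule 124): 00101100001111011
Gen 7 (rule 106): 01011100011001111
Gen 8 (rule 90): 10010110111111001
Gen 9 (rule 124): 11011111100001101

Answer: 11011111100001101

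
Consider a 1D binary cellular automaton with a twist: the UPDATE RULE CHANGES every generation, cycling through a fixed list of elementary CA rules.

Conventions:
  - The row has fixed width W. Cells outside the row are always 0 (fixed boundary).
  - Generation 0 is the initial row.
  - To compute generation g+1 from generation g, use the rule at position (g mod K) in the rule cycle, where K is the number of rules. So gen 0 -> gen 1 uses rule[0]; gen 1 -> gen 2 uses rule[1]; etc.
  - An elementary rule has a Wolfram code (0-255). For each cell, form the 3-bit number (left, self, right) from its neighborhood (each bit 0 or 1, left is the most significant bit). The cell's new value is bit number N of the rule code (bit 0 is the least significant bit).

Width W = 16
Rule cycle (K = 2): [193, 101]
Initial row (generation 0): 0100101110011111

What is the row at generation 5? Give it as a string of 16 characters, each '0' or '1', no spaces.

Answer: 1111000011100000

Derivation:
Gen 0: 0100101110011111
Gen 1 (rule 193): 0000000110001111
Gen 2 (rule 101): 1111110010100001
Gen 3 (rule 193): 0111110000001100
Gen 4 (rule 101): 0000010111100101
Gen 5 (rule 193): 1111000011100000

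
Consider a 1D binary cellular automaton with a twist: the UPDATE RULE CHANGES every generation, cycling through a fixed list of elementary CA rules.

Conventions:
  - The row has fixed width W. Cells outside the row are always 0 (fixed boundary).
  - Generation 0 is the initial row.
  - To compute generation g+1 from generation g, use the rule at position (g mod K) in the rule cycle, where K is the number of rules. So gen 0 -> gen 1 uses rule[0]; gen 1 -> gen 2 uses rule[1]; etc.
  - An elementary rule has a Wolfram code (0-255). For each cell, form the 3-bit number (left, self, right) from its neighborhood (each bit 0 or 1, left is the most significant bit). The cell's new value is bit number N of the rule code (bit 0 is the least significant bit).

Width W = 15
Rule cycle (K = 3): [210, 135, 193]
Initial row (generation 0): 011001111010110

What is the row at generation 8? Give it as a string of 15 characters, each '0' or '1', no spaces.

Answer: 100110011000011

Derivation:
Gen 0: 011001111010110
Gen 1 (rule 210): 101110111000011
Gen 2 (rule 135): 100100010011100
Gen 3 (rule 193): 000001000001101
Gen 4 (rule 210): 000010100010100
Gen 5 (rule 135): 111110101110101
Gen 6 (rule 193): 011110000110000
Gen 7 (rule 210): 101111001011000
Gen 8 (rule 135): 100110011000011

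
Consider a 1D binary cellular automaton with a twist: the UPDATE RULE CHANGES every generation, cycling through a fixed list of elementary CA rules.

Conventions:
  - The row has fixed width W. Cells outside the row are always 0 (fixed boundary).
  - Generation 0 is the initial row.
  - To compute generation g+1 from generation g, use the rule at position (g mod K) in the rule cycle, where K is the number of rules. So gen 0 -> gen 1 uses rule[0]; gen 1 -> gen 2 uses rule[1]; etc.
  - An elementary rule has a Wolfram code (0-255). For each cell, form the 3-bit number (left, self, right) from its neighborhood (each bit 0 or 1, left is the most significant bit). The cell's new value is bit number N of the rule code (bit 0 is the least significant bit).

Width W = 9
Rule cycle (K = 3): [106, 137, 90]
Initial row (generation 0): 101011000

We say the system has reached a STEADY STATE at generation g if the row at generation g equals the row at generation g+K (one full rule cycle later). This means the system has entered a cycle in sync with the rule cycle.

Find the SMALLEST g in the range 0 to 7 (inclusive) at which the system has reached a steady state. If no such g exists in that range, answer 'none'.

Gen 0: 101011000
Gen 1 (rule 106): 010111000
Gen 2 (rule 137): 000110011
Gen 3 (rule 90): 001111111
Gen 4 (rule 106): 011000001
Gen 5 (rule 137): 010011100
Gen 6 (rule 90): 101110110
Gen 7 (rule 106): 011011110
Gen 8 (rule 137): 010011100
Gen 9 (rule 90): 101110110
Gen 10 (rule 106): 011011110

Answer: 5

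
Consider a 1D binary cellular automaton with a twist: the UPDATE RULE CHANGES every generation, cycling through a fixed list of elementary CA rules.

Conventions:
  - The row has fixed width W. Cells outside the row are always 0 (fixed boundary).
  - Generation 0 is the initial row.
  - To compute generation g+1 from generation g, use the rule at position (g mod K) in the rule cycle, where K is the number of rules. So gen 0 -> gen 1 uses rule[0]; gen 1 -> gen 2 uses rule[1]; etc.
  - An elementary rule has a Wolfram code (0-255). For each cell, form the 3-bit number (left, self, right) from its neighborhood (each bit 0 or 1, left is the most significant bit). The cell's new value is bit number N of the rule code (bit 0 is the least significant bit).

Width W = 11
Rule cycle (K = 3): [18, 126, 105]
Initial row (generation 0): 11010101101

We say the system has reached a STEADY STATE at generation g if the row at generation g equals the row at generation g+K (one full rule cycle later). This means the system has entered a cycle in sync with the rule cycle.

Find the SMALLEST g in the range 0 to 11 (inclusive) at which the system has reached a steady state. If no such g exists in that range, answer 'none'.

Gen 0: 11010101101
Gen 1 (rule 18): 00000000000
Gen 2 (rule 126): 00000000000
Gen 3 (rule 105): 11111111111
Gen 4 (rule 18): 00000000000
Gen 5 (rule 126): 00000000000
Gen 6 (rule 105): 11111111111
Gen 7 (rule 18): 00000000000
Gen 8 (rule 126): 00000000000
Gen 9 (rule 105): 11111111111
Gen 10 (rule 18): 00000000000
Gen 11 (rule 126): 00000000000
Gen 12 (rule 105): 11111111111
Gen 13 (rule 18): 00000000000
Gen 14 (rule 126): 00000000000

Answer: 1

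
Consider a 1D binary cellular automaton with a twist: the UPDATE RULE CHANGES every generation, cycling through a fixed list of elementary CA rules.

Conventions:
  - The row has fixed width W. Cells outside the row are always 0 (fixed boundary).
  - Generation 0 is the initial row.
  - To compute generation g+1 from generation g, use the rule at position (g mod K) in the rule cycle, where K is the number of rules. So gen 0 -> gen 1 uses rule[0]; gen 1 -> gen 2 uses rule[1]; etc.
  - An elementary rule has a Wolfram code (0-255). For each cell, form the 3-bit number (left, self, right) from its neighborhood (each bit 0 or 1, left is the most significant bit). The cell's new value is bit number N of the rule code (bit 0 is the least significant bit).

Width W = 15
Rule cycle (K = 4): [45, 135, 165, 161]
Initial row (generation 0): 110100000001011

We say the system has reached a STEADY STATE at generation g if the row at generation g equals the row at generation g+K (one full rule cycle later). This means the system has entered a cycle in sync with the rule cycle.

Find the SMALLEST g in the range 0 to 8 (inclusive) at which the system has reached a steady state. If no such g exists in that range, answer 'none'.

Gen 0: 110100000001011
Gen 1 (rule 45): 101101111101110
Gen 2 (rule 135): 100000111000100
Gen 3 (rule 165): 101110010010101
Gen 4 (rule 161): 010100000001010
Gen 5 (rule 45): 011101111101110
Gen 6 (rule 135): 101000111000100
Gen 7 (rule 165): 111010010010101
Gen 8 (rule 161): 010100000001010
Gen 9 (rule 45): 011101111101110
Gen 10 (rule 135): 101000111000100
Gen 11 (rule 165): 111010010010101
Gen 12 (rule 161): 010100000001010

Answer: 4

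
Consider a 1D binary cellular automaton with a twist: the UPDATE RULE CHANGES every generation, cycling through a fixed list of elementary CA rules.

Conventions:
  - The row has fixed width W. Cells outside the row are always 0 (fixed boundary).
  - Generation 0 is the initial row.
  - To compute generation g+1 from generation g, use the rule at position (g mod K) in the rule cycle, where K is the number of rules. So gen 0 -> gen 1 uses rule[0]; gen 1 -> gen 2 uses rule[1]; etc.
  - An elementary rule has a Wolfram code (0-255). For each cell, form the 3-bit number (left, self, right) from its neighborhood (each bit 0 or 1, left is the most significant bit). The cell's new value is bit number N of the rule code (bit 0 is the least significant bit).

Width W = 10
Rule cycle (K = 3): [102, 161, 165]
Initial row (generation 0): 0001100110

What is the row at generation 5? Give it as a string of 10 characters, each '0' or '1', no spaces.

Gen 0: 0001100110
Gen 1 (rule 102): 0010101010
Gen 2 (rule 161): 1001010100
Gen 3 (rule 165): 1001111101
Gen 4 (rule 102): 1010000111
Gen 5 (rule 161): 0100110010

Answer: 0100110010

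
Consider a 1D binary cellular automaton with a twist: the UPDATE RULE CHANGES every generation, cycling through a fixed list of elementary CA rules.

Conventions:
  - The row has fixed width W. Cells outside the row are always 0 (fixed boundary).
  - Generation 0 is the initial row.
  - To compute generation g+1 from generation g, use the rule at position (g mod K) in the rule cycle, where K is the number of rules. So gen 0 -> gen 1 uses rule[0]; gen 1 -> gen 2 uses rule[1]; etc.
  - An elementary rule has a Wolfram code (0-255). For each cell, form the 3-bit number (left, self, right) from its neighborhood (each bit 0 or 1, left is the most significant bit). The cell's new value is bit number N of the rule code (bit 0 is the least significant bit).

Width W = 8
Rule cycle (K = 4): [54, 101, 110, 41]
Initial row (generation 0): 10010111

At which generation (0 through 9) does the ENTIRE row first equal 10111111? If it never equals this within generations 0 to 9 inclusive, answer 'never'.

Gen 0: 10010111
Gen 1 (rule 54): 11111000
Gen 2 (rule 101): 00001011
Gen 3 (rule 110): 00011111
Gen 4 (rule 41): 11010000
Gen 5 (rule 54): 00111000
Gen 6 (rule 101): 10001011
Gen 7 (rule 110): 10011111
Gen 8 (rule 41): 00010000
Gen 9 (rule 54): 00111000

Answer: never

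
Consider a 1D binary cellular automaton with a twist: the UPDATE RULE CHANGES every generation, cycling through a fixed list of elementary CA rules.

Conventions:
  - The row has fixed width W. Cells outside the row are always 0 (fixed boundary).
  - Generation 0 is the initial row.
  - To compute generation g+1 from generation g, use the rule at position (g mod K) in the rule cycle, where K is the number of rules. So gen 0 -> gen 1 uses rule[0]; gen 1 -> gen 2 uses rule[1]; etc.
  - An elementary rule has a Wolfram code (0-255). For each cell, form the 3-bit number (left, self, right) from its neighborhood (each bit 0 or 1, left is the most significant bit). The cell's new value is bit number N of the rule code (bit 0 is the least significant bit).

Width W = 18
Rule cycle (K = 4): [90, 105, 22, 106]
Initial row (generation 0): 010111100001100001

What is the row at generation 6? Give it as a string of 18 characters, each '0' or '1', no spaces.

Answer: 110011000101001001

Derivation:
Gen 0: 010111100001100001
Gen 1 (rule 90): 100100110011110010
Gen 2 (rule 105): 000000110010010000
Gen 3 (rule 22): 000001001111111000
Gen 4 (rule 106): 000010011000001000
Gen 5 (rule 90): 000101111100010100
Gen 6 (rule 105): 110011000101001001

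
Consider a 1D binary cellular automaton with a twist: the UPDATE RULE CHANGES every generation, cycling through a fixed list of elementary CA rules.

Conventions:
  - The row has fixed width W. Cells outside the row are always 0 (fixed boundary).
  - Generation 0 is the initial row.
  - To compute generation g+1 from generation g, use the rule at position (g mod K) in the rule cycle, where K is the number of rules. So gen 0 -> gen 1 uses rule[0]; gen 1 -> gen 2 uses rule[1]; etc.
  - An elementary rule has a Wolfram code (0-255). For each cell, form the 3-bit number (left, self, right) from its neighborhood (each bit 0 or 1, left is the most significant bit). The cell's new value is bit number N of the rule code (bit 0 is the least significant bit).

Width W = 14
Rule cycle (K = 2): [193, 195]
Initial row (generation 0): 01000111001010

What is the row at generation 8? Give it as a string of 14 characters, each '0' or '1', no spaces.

Answer: 10111010110111

Derivation:
Gen 0: 01000111001010
Gen 1 (rule 193): 00010011000000
Gen 2 (rule 195): 11100101011111
Gen 3 (rule 193): 01100000001111
Gen 4 (rule 195): 10101111110111
Gen 5 (rule 193): 00000111110011
Gen 6 (rule 195): 11111011110101
Gen 7 (rule 193): 01111001110000
Gen 8 (rule 195): 10111010110111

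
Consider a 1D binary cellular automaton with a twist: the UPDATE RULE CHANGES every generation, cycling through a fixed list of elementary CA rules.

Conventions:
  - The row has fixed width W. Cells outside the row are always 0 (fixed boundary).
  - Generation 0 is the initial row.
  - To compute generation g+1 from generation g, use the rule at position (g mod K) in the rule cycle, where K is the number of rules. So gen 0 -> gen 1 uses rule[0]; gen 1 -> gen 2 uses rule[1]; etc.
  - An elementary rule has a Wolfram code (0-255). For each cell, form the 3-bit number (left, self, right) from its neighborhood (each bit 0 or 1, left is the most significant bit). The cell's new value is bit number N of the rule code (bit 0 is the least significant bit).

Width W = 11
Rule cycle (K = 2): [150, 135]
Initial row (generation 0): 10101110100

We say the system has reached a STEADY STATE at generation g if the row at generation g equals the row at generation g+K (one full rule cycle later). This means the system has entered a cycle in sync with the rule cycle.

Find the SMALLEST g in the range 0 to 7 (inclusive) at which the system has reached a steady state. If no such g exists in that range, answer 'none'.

Answer: none

Derivation:
Gen 0: 10101110100
Gen 1 (rule 150): 10100100110
Gen 2 (rule 135): 10101101000
Gen 3 (rule 150): 10100001100
Gen 4 (rule 135): 10101110001
Gen 5 (rule 150): 10100101011
Gen 6 (rule 135): 10101101000
Gen 7 (rule 150): 10100001100
Gen 8 (rule 135): 10101110001
Gen 9 (rule 150): 10100101011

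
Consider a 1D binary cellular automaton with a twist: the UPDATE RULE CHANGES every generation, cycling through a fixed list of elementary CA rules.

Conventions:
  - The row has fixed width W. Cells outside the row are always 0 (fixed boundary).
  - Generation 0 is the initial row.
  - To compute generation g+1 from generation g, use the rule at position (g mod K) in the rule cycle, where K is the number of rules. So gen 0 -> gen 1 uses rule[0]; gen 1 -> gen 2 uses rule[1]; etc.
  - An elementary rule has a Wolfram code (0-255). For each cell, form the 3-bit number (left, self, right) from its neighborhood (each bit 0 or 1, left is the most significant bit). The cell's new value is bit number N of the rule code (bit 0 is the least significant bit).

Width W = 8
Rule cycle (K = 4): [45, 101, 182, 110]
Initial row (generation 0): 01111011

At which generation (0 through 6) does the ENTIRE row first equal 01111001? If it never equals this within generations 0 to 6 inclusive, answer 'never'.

Answer: never

Derivation:
Gen 0: 01111011
Gen 1 (rule 45): 01000110
Gen 2 (rule 101): 01010010
Gen 3 (rule 182): 11111111
Gen 4 (rule 110): 10000001
Gen 5 (rule 45): 10111101
Gen 6 (rule 101): 11000111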